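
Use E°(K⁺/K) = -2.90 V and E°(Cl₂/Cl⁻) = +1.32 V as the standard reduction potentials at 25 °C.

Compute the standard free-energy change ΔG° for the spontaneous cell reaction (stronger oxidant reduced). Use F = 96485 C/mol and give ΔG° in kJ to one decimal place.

-814.3 kJ

Cl₂/Cl⁻ (E° = +1.32 V) is the cathode; K⁺/K (E° = -2.90 V) is the anode, so E°cell = +4.22 V.
Balancing electrons gives n = 2 (lcm of 2 and 1).
ΔG° = −nFE° = −(2)(96485)(+4.22) = -814,333 J = -814.3 kJ.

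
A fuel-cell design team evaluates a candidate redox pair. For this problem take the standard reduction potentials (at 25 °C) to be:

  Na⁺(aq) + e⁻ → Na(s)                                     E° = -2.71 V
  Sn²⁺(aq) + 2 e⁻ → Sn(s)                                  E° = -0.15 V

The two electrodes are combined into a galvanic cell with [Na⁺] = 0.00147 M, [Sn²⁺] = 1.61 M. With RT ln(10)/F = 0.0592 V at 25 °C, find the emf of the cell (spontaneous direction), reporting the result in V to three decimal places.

Sn²⁺/Sn is the cathode (higher E°), Na⁺/Na the anode: E°cell = -0.15 − (-2.71) = +2.56 V, n = 2.
Overall: Sn²⁺(aq) + 2 Na(s) → Sn(s) + 2 Na⁺(aq)
Q = [Na⁺]^2 / ([Sn²⁺]); log Q = -5.872.
E = E° − (0.0592/n) log Q = +2.56 − (0.0592/2)(-5.872) = +2.734 V.

+2.734 V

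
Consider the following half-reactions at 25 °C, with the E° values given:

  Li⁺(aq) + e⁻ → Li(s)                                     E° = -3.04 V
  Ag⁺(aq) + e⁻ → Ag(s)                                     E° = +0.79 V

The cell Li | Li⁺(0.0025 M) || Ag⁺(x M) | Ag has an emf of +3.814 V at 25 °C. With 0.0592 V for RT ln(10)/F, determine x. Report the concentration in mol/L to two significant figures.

Ag⁺/Ag is the cathode, Li⁺/Li the anode: E°cell = +3.83 V, n = 1.
Overall reaction: Ag⁺(aq) + Li(s) → Ag(s) + Li⁺(aq); Q = [Li⁺]^1/[Ag⁺]^1.
From E = E° − (0.0592/n) log Q: log Q = (E° − E)·n/0.0592 = (+3.83 − (+3.814))·1/0.0592 = 0.2703.
So 1·log[Ag⁺] = 1·log(0.0025) − log Q = -2.6021 − (0.2703) = -2.8724; [Ag⁺] = 10^(-2.8724) ≈ 0.0013 M.

0.0013 M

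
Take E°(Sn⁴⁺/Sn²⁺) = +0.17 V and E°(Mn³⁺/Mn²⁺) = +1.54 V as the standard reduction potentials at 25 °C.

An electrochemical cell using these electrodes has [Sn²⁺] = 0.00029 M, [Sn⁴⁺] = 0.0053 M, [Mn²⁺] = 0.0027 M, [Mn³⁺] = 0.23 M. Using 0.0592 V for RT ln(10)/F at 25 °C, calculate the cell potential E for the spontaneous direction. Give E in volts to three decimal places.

Mn³⁺/Mn²⁺ is the cathode (higher E°), Sn⁴⁺/Sn²⁺ the anode: E°cell = +1.54 − (+0.17) = +1.37 V, n = 2.
Overall: 2 Mn³⁺(aq) + Sn²⁺(aq) → 2 Mn²⁺(aq) + Sn⁴⁺(aq)
Q = [Mn²⁺]^2·[Sn⁴⁺] / ([Mn³⁺]^2·[Sn²⁺]); log Q = -2.599.
E = E° − (0.0592/n) log Q = +1.37 − (0.0592/2)(-2.599) = +1.447 V.

+1.447 V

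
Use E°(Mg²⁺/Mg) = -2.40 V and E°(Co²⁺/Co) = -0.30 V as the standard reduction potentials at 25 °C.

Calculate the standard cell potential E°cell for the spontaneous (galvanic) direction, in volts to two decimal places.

+2.10 V

The Co²⁺/Co couple has the higher reduction potential, so it is the cathode; Mg²⁺/Mg is oxidised at the anode.
E°cell = E°(cathode) − E°(anode) = (-0.30) − (-2.40) = +2.10 V.
Since E°cell > 0, the reaction is spontaneous under standard conditions.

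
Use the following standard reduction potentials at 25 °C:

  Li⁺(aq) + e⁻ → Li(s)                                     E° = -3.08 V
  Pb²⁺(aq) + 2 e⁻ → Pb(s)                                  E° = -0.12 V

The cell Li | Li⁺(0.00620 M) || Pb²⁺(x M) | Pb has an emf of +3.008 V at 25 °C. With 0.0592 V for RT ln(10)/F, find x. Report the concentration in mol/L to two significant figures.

0.0016 M

Pb²⁺/Pb is the cathode, Li⁺/Li the anode: E°cell = +2.96 V, n = 2.
Overall reaction: Pb²⁺(aq) + 2 Li(s) → Pb(s) + 2 Li⁺(aq); Q = [Li⁺]^2/[Pb²⁺]^1.
From E = E° − (0.0592/n) log Q: log Q = (E° − E)·n/0.0592 = (+2.96 − (+3.008))·2/0.0592 = -1.6216.
So 1·log[Pb²⁺] = 2·log(0.0062) − log Q = -4.4152 − (-1.6216) = -2.7936; [Pb²⁺] = 10^(-2.7936) ≈ 0.0016 M.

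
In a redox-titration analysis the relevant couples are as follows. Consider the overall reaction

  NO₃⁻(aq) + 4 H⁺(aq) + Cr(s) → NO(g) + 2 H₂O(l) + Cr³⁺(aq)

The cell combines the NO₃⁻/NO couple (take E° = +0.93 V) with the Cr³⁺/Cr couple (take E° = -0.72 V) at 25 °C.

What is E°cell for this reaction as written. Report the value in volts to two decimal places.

The NO₃⁻/NO couple has the higher reduction potential, so it is the cathode; Cr³⁺/Cr is oxidised at the anode.
E°cell = E°(cathode) − E°(anode) = (+0.93) − (-0.72) = +1.65 V.
Since E°cell > 0, the reaction is spontaneous under standard conditions.

+1.65 V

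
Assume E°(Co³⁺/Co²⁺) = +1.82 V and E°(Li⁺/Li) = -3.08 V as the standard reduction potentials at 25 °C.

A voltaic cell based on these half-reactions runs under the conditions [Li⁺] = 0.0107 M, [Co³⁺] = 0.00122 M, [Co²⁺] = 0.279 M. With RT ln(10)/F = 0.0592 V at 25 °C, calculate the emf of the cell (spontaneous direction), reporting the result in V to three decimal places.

Co³⁺/Co²⁺ is the cathode (higher E°), Li⁺/Li the anode: E°cell = +1.82 − (-3.08) = +4.90 V, n = 1.
Overall: Co³⁺(aq) + Li(s) → Co²⁺(aq) + Li⁺(aq)
Q = [Co²⁺]·[Li⁺] / ([Co³⁺]); log Q = 0.389.
E = E° − (0.0592/n) log Q = +4.90 − (0.0592/1)(0.389) = +4.877 V.

+4.877 V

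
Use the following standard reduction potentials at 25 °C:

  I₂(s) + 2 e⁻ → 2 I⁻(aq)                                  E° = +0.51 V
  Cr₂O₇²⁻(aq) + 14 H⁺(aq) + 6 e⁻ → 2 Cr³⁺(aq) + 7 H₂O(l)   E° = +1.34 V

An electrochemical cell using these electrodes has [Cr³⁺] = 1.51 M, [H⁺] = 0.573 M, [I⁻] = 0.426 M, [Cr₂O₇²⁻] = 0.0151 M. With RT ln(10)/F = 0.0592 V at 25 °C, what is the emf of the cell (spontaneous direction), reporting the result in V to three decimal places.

Cr₂O₇²⁻/Cr³⁺ is the cathode (higher E°), I₂/I⁻ the anode: E°cell = +1.34 − (+0.51) = +0.83 V, n = 6.
Overall: Cr₂O₇²⁻(aq) + 14 H⁺(aq) + 6 I⁻(aq) → 2 Cr³⁺(aq) + 7 H₂O(l) + 3 I₂(s)
Q = [Cr³⁺]^2 / ([Cr₂O₇²⁻]·[H⁺]^14·[I⁻]^6); log Q = 7.788.
E = E° − (0.0592/n) log Q = +0.83 − (0.0592/6)(7.788) = +0.753 V.

+0.753 V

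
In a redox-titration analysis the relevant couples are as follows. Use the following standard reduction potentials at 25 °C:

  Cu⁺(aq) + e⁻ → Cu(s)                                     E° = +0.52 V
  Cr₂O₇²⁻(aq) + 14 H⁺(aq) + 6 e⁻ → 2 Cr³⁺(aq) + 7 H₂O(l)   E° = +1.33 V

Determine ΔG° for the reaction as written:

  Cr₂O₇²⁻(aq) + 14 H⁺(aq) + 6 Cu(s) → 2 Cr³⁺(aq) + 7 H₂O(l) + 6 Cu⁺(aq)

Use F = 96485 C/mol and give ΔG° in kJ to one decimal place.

As written, Cr₂O₇²⁻/Cr³⁺ is reduced (cathode) and Cu⁺/Cu is oxidised (anode), so E°cell = (+1.33) − (+0.52) = +0.81 V.
Balancing electrons gives n = 6.
ΔG° = −nFE° = −(6)(96485)(+0.81) = -468,917 J = -468.9 kJ.

-468.9 kJ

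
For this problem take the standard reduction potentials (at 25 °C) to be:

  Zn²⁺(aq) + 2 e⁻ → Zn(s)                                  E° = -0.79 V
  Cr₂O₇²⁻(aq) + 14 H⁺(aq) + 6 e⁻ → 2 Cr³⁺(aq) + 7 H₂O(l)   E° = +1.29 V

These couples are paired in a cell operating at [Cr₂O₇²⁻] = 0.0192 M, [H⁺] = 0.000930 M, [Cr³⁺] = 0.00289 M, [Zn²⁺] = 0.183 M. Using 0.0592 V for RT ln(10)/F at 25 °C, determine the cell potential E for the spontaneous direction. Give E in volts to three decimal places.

Cr₂O₇²⁻/Cr³⁺ is the cathode (higher E°), Zn²⁺/Zn the anode: E°cell = +1.29 − (-0.79) = +2.08 V, n = 6.
Overall: Cr₂O₇²⁻(aq) + 14 H⁺(aq) + 3 Zn(s) → 2 Cr³⁺(aq) + 7 H₂O(l) + 3 Zn²⁺(aq)
Q = [Cr³⁺]^2·[Zn²⁺]^3 / ([Cr₂O₇²⁻]·[H⁺]^14); log Q = 36.867.
E = E° − (0.0592/n) log Q = +2.08 − (0.0592/6)(36.867) = +1.716 V.

+1.716 V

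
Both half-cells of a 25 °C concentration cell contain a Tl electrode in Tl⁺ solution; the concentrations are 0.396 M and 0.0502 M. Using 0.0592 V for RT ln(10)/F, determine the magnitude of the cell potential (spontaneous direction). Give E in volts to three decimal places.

+0.053 V

For a concentration cell E°cell = 0. The 0.396 M side is the cathode (reduction is favoured where [Tl⁺] is higher).
With n = 1, E = −(0.0592/1) log([Tl⁺]ₐₙ/[Tl⁺]꜀ₐₜ) = −(0.0592/1) log(0.0502/0.396) = −(0.0592/1)(-0.897) = +0.053 V.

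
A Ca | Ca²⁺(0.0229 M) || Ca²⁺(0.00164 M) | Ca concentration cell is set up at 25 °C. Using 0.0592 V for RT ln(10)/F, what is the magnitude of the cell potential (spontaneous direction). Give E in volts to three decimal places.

+0.034 V

For a concentration cell E°cell = 0. The 0.0229 M side is the cathode (reduction is favoured where [Ca²⁺] is higher).
With n = 2, E = −(0.0592/2) log([Ca²⁺]ₐₙ/[Ca²⁺]꜀ₐₜ) = −(0.0592/2) log(0.00164/0.0229) = −(0.0592/2)(-1.145) = +0.034 V.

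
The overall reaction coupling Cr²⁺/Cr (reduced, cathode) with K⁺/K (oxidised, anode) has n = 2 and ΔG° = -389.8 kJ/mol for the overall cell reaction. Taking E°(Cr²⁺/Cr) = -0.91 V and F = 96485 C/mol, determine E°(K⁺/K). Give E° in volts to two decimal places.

E°cell = −ΔG°/(nF) = −(-389.8×10³)/((2)(96485)) = +2.020 V.
Since Cr²⁺/Cr is the cathode and K⁺/K the anode, E°cell = E°(Cr²⁺/Cr) − E°(K⁺/K).
So E°(K⁺/K) = E°(Cr²⁺/Cr) − E°cell = (-0.91) − (+2.020) = -2.93 V.

-2.93 V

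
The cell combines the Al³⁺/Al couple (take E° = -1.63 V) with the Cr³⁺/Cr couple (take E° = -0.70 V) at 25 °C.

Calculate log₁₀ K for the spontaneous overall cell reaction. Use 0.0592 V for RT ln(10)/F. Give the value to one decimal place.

Cathode: Cr³⁺/Cr; anode: Al³⁺/Al. E°cell = +0.93 V, n = 3.
log K = nE°cell / 0.0592 = (3)(+0.93) / 0.0592 = 47.1.

47.1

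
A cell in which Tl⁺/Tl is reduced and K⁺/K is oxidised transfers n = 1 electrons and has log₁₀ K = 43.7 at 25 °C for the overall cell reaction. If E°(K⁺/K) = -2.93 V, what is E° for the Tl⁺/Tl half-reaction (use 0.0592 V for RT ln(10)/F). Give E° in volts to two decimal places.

E°cell = (0.0592/n)·log K = (0.0592/1)(43.7) = +2.587 V.
Since Tl⁺/Tl is the cathode and K⁺/K the anode, E°cell = E°(Tl⁺/Tl) − E°(K⁺/K).
So E°(Tl⁺/Tl) = E°cell + E°(K⁺/K) = +2.587 + (-2.93) = -0.34 V.

-0.34 V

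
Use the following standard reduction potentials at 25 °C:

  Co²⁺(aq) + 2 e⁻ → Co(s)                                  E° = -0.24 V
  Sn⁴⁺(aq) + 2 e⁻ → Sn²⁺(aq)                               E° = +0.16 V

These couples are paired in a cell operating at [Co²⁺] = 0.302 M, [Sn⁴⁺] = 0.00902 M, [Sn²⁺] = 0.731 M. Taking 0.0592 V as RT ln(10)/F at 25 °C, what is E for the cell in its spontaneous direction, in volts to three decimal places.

+0.359 V

Sn⁴⁺/Sn²⁺ is the cathode (higher E°), Co²⁺/Co the anode: E°cell = +0.16 − (-0.24) = +0.40 V, n = 2.
Overall: Sn⁴⁺(aq) + Co(s) → Sn²⁺(aq) + Co²⁺(aq)
Q = [Sn²⁺]·[Co²⁺] / ([Sn⁴⁺]); log Q = 1.389.
E = E° − (0.0592/n) log Q = +0.40 − (0.0592/2)(1.389) = +0.359 V.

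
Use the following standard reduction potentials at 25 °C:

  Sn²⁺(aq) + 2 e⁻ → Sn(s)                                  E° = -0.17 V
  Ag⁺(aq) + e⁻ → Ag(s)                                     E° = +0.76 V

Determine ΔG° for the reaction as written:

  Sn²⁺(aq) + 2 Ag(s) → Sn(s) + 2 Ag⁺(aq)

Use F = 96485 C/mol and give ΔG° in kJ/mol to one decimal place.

As written, Sn²⁺/Sn is reduced (cathode) and Ag⁺/Ag is oxidised (anode), so E°cell = (-0.17) − (+0.76) = -0.93 V.
Balancing electrons gives n = 2.
ΔG° = −nFE° = −(2)(96485)(-0.93) = 179,462 J = +179.5 kJ/mol.

+179.5 kJ/mol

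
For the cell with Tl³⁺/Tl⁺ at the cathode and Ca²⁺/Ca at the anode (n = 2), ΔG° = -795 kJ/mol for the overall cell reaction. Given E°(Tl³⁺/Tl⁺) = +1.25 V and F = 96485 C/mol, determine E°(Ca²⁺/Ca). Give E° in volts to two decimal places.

-2.87 V

E°cell = −ΔG°/(nF) = −(-795×10³)/((2)(96485)) = +4.120 V.
Since Tl³⁺/Tl⁺ is the cathode and Ca²⁺/Ca the anode, E°cell = E°(Tl³⁺/Tl⁺) − E°(Ca²⁺/Ca).
So E°(Ca²⁺/Ca) = E°(Tl³⁺/Tl⁺) − E°cell = (+1.25) − (+4.120) = -2.87 V.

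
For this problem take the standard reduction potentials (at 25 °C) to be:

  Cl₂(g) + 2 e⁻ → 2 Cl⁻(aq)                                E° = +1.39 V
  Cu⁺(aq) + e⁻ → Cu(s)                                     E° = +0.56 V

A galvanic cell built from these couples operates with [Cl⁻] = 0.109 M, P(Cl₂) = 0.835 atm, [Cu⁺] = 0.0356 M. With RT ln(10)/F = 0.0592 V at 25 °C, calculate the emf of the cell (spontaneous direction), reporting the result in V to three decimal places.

+0.970 V

Cl₂/Cl⁻ is the cathode (higher E°), Cu⁺/Cu the anode: E°cell = +1.39 − (+0.56) = +0.83 V, n = 2.
Overall: Cl₂(g) + 2 Cu(s) → 2 Cl⁻(aq) + 2 Cu⁺(aq)
Q = [Cl⁻]^2·[Cu⁺]^2 / (P(Cl₂)); log Q = -4.744.
E = E° − (0.0592/n) log Q = +0.83 − (0.0592/2)(-4.744) = +0.970 V.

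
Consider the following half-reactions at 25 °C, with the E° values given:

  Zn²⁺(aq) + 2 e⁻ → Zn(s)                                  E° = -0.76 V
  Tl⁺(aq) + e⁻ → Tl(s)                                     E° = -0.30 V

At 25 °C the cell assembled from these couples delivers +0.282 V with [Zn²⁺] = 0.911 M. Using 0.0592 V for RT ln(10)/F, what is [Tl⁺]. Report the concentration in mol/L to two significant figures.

Tl⁺/Tl is the cathode, Zn²⁺/Zn the anode: E°cell = +0.46 V, n = 2.
Overall reaction: 2 Tl⁺(aq) + Zn(s) → 2 Tl(s) + Zn²⁺(aq); Q = [Zn²⁺]^1/[Tl⁺]^2.
From E = E° − (0.0592/n) log Q: log Q = (E° − E)·n/0.0592 = (+0.46 − (+0.282))·2/0.0592 = 6.0135.
So 2·log[Tl⁺] = 1·log(0.911) − log Q = -0.0405 − (6.0135) = -6.0540; log[Tl⁺] = -6.0540 / 2 = -3.0270; [Tl⁺] = 10^(-3.0270) ≈ 0.00094 M.

0.00094 M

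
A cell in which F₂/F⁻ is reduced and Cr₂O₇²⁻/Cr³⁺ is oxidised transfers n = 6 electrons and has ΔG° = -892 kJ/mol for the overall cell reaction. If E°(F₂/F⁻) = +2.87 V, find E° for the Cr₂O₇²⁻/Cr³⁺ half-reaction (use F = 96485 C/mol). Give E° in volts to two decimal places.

E°cell = −ΔG°/(nF) = −(-892×10³)/((6)(96485)) = +1.541 V.
Since F₂/F⁻ is the cathode and Cr₂O₇²⁻/Cr³⁺ the anode, E°cell = E°(F₂/F⁻) − E°(Cr₂O₇²⁻/Cr³⁺).
So E°(Cr₂O₇²⁻/Cr³⁺) = E°(F₂/F⁻) − E°cell = (+2.87) − (+1.541) = +1.33 V.

+1.33 V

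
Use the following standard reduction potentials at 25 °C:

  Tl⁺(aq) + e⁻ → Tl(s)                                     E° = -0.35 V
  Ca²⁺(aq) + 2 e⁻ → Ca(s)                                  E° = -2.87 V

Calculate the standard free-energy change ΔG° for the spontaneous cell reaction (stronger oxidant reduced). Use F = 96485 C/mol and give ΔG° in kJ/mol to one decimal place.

-486.3 kJ/mol

Tl⁺/Tl (E° = -0.35 V) is the cathode; Ca²⁺/Ca (E° = -2.87 V) is the anode, so E°cell = +2.52 V.
Balancing electrons gives n = 2 (lcm of 1 and 2).
ΔG° = −nFE° = −(2)(96485)(+2.52) = -486,284 J = -486.3 kJ/mol.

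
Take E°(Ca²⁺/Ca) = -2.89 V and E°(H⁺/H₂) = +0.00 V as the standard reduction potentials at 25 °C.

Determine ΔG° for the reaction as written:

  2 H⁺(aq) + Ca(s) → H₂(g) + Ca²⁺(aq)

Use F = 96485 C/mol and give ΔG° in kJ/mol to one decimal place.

-557.7 kJ/mol

As written, H⁺/H₂ is reduced (cathode) and Ca²⁺/Ca is oxidised (anode), so E°cell = (+0.00) − (-2.89) = +2.89 V.
Balancing electrons gives n = 2.
ΔG° = −nFE° = −(2)(96485)(+2.89) = -557,683 J = -557.7 kJ/mol.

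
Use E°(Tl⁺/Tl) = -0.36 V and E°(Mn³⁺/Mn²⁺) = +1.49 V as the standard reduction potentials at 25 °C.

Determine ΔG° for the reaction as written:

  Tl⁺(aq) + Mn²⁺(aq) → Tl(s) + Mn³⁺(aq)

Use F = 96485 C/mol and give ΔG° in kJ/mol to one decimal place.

As written, Tl⁺/Tl is reduced (cathode) and Mn³⁺/Mn²⁺ is oxidised (anode), so E°cell = (-0.36) − (+1.49) = -1.85 V.
Balancing electrons gives n = 1.
ΔG° = −nFE° = −(1)(96485)(-1.85) = 178,497 J = +178.5 kJ/mol.

+178.5 kJ/mol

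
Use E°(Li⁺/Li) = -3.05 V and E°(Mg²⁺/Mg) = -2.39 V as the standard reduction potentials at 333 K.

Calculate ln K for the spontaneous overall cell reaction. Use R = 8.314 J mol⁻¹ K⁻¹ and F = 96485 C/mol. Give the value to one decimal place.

Cathode: Mg²⁺/Mg; anode: Li⁺/Li. E°cell = (-2.39) − (-3.05) = +0.66 V, with n = 2.
ΔG° = −nFE° = −RT ln K, so ln K = nFE°/(RT) = (2)(96485)(+0.66) / ((8.314)(333)) = 46.002.

46.0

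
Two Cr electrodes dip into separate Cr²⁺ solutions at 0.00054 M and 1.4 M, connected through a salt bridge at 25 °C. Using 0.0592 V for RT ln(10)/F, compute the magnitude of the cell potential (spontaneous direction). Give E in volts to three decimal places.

For a concentration cell E°cell = 0. The 1.4 M side is the cathode (reduction is favoured where [Cr²⁺] is higher).
With n = 2, E = −(0.0592/2) log([Cr²⁺]ₐₙ/[Cr²⁺]꜀ₐₜ) = −(0.0592/2) log(0.00054/1.4) = −(0.0592/2)(-3.414) = +0.101 V.

+0.101 V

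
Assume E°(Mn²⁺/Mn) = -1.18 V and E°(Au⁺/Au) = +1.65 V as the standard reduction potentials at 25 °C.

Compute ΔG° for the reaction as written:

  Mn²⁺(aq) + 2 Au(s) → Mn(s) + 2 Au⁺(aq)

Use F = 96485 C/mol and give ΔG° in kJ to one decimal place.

+546.1 kJ

As written, Mn²⁺/Mn is reduced (cathode) and Au⁺/Au is oxidised (anode), so E°cell = (-1.18) − (+1.65) = -2.83 V.
Balancing electrons gives n = 2.
ΔG° = −nFE° = −(2)(96485)(-2.83) = 546,105 J = +546.1 kJ.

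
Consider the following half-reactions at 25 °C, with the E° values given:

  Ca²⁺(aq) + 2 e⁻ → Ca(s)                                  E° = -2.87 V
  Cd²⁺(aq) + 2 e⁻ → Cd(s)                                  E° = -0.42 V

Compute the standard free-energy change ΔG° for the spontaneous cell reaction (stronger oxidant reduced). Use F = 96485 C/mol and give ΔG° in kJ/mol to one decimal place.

-472.8 kJ/mol

Cd²⁺/Cd (E° = -0.42 V) is the cathode; Ca²⁺/Ca (E° = -2.87 V) is the anode, so E°cell = +2.45 V.
Balancing electrons gives n = 2 (lcm of 2 and 2).
ΔG° = −nFE° = −(2)(96485)(+2.45) = -472,777 J = -472.8 kJ/mol.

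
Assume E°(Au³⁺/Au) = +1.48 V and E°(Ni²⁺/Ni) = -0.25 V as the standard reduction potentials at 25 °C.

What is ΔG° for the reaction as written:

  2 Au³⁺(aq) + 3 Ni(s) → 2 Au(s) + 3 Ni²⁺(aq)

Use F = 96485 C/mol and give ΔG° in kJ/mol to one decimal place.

As written, Au³⁺/Au is reduced (cathode) and Ni²⁺/Ni is oxidised (anode), so E°cell = (+1.48) − (-0.25) = +1.73 V.
Balancing electrons gives n = 6.
ΔG° = −nFE° = −(6)(96485)(+1.73) = -1,001,514 J = -1001.5 kJ/mol.

-1001.5 kJ/mol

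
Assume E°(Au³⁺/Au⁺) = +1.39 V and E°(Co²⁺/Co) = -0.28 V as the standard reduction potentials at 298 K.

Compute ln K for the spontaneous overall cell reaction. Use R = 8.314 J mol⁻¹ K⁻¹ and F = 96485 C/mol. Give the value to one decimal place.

Cathode: Au³⁺/Au⁺; anode: Co²⁺/Co. E°cell = (+1.39) − (-0.28) = +1.67 V, with n = 2.
ΔG° = −nFE° = −RT ln K, so ln K = nFE°/(RT) = (2)(96485)(+1.67) / ((8.314)(298)) = 130.071.

130.1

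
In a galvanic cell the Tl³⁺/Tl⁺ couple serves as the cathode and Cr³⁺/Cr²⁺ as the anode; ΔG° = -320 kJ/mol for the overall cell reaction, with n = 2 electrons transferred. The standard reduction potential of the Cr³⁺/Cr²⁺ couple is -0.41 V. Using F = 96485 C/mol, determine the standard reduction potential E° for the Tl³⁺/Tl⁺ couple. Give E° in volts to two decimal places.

+1.25 V

E°cell = −ΔG°/(nF) = −(-320×10³)/((2)(96485)) = +1.658 V.
Since Tl³⁺/Tl⁺ is the cathode and Cr³⁺/Cr²⁺ the anode, E°cell = E°(Tl³⁺/Tl⁺) − E°(Cr³⁺/Cr²⁺).
So E°(Tl³⁺/Tl⁺) = E°cell + E°(Cr³⁺/Cr²⁺) = +1.658 + (-0.41) = +1.25 V.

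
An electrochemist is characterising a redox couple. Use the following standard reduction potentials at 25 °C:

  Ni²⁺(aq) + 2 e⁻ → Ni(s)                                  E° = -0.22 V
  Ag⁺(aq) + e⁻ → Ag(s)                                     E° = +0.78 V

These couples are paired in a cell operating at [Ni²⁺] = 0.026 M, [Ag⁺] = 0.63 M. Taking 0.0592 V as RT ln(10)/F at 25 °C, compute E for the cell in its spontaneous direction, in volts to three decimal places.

Ag⁺/Ag is the cathode (higher E°), Ni²⁺/Ni the anode: E°cell = +0.78 − (-0.22) = +1.00 V, n = 2.
Overall: 2 Ag⁺(aq) + Ni(s) → 2 Ag(s) + Ni²⁺(aq)
Q = [Ni²⁺] / ([Ag⁺]^2); log Q = -1.184.
E = E° − (0.0592/n) log Q = +1.00 − (0.0592/2)(-1.184) = +1.035 V.

+1.035 V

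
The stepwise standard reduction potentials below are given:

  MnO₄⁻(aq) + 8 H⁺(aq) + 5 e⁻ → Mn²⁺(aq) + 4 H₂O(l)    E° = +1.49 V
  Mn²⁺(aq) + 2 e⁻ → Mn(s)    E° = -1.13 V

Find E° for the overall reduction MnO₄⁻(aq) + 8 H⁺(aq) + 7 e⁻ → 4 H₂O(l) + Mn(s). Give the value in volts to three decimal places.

+0.741 V

Standard free energies of sequential steps add: ΔG°₃ = ΔG°₁ + ΔG°₂, so n₃E°₃ = n₁E°₁ + n₂E°₂.
E°₃ = (5×+1.49 + 2×-1.13) / 7 = (+5.190) / 7 = +0.741 V.
Simply averaging or adding the two E° values would be wrong; the electron-weighted sum is required.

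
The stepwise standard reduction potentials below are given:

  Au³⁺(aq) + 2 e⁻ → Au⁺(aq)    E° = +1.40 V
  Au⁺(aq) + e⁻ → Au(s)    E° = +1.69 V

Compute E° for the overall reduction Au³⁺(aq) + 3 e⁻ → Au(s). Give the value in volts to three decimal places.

Adding the free-energy changes (−nFE°) of the two steps gives −n₃FE°₃ = −n₁FE°₁ − n₂FE°₂.
E°₃ = (2×+1.40 + 1×+1.69) / 3 = (+4.490) / 3 = +1.497 V.

+1.497 V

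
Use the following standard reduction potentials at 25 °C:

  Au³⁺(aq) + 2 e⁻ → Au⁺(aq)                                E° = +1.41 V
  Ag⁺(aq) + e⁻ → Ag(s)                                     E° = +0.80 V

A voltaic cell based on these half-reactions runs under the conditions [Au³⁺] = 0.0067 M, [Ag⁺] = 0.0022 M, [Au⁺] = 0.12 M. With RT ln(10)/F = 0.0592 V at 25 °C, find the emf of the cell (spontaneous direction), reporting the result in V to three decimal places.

+0.730 V

Au³⁺/Au⁺ is the cathode (higher E°), Ag⁺/Ag the anode: E°cell = +1.41 − (+0.80) = +0.61 V, n = 2.
Overall: Au³⁺(aq) + 2 Ag(s) → Au⁺(aq) + 2 Ag⁺(aq)
Q = [Au⁺]·[Ag⁺]^2 / ([Au³⁺]); log Q = -4.062.
E = E° − (0.0592/n) log Q = +0.61 − (0.0592/2)(-4.062) = +0.730 V.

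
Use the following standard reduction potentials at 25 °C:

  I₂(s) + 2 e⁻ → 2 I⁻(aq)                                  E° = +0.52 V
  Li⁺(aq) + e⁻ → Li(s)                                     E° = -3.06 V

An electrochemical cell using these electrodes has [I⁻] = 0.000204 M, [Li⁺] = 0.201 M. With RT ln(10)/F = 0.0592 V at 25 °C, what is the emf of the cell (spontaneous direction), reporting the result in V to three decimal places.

I₂/I⁻ is the cathode (higher E°), Li⁺/Li the anode: E°cell = +0.52 − (-3.06) = +3.58 V, n = 2.
Overall: I₂(s) + 2 Li(s) → 2 I⁻(aq) + 2 Li⁺(aq)
Q = [I⁻]^2·[Li⁺]^2; log Q = -8.774.
E = E° − (0.0592/n) log Q = +3.58 − (0.0592/2)(-8.774) = +3.840 V.

+3.840 V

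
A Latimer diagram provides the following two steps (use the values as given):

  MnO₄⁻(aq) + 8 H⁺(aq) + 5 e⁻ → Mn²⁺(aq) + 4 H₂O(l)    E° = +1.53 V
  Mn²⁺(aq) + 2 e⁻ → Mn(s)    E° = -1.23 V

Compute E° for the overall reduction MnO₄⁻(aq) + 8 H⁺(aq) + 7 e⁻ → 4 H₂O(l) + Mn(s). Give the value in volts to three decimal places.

Adding the free-energy changes (−nFE°) of the two steps gives −n₃FE°₃ = −n₁FE°₁ − n₂FE°₂.
E°₃ = (5×+1.53 + 2×-1.23) / 7 = (+5.190) / 7 = +0.741 V.

+0.741 V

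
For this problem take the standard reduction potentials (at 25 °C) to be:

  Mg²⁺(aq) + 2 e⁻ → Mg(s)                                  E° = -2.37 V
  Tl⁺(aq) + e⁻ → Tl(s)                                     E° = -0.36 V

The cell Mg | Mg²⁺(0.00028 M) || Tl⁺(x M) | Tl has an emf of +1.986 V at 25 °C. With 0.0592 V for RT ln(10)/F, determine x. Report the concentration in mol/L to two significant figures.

Tl⁺/Tl is the cathode, Mg²⁺/Mg the anode: E°cell = +2.01 V, n = 2.
Overall reaction: 2 Tl⁺(aq) + Mg(s) → 2 Tl(s) + Mg²⁺(aq); Q = [Mg²⁺]^1/[Tl⁺]^2.
From E = E° − (0.0592/n) log Q: log Q = (E° − E)·n/0.0592 = (+2.01 − (+1.986))·2/0.0592 = 0.8108.
So 2·log[Tl⁺] = 1·log(0.00028) − log Q = -3.5528 − (0.8108) = -4.3636; log[Tl⁺] = -4.3636 / 2 = -2.1818; [Tl⁺] = 10^(-2.1818) ≈ 0.0066 M.

0.0066 M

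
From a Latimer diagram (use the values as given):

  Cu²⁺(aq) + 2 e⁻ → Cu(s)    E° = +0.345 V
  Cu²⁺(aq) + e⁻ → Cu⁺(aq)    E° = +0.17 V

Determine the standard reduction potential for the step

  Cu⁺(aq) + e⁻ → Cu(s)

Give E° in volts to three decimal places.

Sequential free energies add, so n₃E°₃ = n₁E°₁ + n₂E°₂.
With n₃ = 2, and the known step contributing 1×(+0.17) V, the unknown satisfies 1·E° = 2×(+0.345) − 1×(+0.17) = +0.520.
E° = +0.520 / 1 = +0.520 V.

+0.520 V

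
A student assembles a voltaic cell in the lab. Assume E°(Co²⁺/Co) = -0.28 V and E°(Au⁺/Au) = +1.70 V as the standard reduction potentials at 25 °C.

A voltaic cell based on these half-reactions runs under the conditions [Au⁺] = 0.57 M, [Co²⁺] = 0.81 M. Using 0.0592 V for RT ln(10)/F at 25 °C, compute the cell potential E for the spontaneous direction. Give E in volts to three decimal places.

Au⁺/Au is the cathode (higher E°), Co²⁺/Co the anode: E°cell = +1.70 − (-0.28) = +1.98 V, n = 2.
Overall: 2 Au⁺(aq) + Co(s) → 2 Au(s) + Co²⁺(aq)
Q = [Co²⁺] / ([Au⁺]^2); log Q = 0.397.
E = E° − (0.0592/n) log Q = +1.98 − (0.0592/2)(0.397) = +1.968 V.

+1.968 V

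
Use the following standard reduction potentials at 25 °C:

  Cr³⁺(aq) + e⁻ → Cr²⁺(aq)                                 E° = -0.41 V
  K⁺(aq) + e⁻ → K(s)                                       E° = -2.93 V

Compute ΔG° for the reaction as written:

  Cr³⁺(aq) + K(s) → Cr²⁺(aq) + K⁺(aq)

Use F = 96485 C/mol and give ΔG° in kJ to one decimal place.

-243.1 kJ

As written, Cr³⁺/Cr²⁺ is reduced (cathode) and K⁺/K is oxidised (anode), so E°cell = (-0.41) − (-2.93) = +2.52 V.
Balancing electrons gives n = 1.
ΔG° = −nFE° = −(1)(96485)(+2.52) = -243,142 J = -243.1 kJ.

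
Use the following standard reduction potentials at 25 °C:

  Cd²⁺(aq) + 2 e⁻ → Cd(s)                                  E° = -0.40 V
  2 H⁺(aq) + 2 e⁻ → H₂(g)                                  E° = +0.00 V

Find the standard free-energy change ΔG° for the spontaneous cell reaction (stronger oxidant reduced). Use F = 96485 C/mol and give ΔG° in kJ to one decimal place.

-77.2 kJ

H⁺/H₂ (E° = +0.00 V) is the cathode; Cd²⁺/Cd (E° = -0.40 V) is the anode, so E°cell = +0.40 V.
Balancing electrons gives n = 2 (lcm of 2 and 2).
ΔG° = −nFE° = −(2)(96485)(+0.40) = -77,188 J = -77.2 kJ.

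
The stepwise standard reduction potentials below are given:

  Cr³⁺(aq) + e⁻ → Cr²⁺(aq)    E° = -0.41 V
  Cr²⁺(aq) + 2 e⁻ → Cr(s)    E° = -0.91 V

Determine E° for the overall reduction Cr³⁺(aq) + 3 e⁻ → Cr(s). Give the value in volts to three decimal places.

Since ΔG° = −nFE° is additive over sequential reductions, n₃E°₃ = n₁E°₁ + n₂E°₂.
E°₃ = (1×-0.41 + 2×-0.91) / 3 = (-2.230) / 3 = -0.743 V.
E° values themselves are not directly additive — weighting by electron count is essential.

-0.743 V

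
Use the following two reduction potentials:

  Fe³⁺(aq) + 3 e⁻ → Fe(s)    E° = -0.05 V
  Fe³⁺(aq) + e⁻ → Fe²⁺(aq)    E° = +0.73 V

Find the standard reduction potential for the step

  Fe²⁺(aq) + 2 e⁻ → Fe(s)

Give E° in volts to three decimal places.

Sequential free energies add, so n₃E°₃ = n₁E°₁ + n₂E°₂.
With n₃ = 3, and the known step contributing 1×(+0.73) V, the unknown satisfies 2·E° = 3×(-0.05) − 1×(+0.73) = -0.880.
E° = -0.880 / 2 = -0.440 V.

-0.440 V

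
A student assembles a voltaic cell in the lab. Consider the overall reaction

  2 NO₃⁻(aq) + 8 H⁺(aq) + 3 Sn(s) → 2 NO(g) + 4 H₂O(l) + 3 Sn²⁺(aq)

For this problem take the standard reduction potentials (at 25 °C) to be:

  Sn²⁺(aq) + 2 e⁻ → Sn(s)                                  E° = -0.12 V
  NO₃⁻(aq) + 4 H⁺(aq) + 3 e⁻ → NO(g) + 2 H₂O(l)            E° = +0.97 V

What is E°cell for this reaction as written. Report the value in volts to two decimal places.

The NO₃⁻/NO couple has the higher reduction potential, so it is the cathode; Sn²⁺/Sn is oxidised at the anode.
E°cell = E°(cathode) − E°(anode) = (+0.97) − (-0.12) = +1.09 V.
Since E°cell > 0, the reaction is spontaneous under standard conditions.

+1.09 V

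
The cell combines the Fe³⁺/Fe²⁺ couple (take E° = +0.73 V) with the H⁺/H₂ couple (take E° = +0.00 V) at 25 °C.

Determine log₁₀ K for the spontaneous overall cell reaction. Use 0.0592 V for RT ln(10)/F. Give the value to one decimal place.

Cathode: Fe³⁺/Fe²⁺; anode: H⁺/H₂. E°cell = +0.73 V, n = 2.
log K = nE°cell / 0.0592 = (2)(+0.73) / 0.0592 = 24.7.

24.7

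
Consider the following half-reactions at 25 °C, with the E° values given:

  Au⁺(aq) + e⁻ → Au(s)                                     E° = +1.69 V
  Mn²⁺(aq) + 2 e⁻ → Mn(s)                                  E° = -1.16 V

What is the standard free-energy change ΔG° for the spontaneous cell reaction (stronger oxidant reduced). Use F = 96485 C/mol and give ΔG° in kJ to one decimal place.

-550.0 kJ

Au⁺/Au (E° = +1.69 V) is the cathode; Mn²⁺/Mn (E° = -1.16 V) is the anode, so E°cell = +2.85 V.
Balancing electrons gives n = 2 (lcm of 1 and 2).
ΔG° = −nFE° = −(2)(96485)(+2.85) = -549,964 J = -550.0 kJ.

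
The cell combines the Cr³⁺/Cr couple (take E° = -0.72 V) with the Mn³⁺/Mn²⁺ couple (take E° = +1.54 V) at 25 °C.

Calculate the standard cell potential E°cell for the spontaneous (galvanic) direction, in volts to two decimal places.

The Mn³⁺/Mn²⁺ couple has the higher reduction potential, so it is the cathode; Cr³⁺/Cr is oxidised at the anode.
E°cell = E°(cathode) − E°(anode) = (+1.54) − (-0.72) = +2.26 V.
Since E°cell > 0, the reaction is spontaneous under standard conditions.

+2.26 V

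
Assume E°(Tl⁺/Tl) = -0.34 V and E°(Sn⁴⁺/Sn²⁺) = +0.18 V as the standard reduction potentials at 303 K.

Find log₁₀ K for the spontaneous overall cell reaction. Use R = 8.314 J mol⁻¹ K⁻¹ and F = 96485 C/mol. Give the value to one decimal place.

17.3

Cathode: Sn⁴⁺/Sn²⁺; anode: Tl⁺/Tl. E°cell = (+0.18) − (-0.34) = +0.52 V, with n = 2.
ΔG° = −nFE° = −RT ln K, so ln K = nFE°/(RT) = (2)(96485)(+0.52) / ((8.314)(303)) = 39.833.
log₁₀ K = 39.833 / ln 10 = 17.3.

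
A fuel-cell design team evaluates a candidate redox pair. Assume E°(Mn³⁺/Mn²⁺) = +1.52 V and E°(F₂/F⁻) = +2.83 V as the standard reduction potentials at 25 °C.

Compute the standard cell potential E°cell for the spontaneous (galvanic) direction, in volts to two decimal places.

+1.31 V

The F₂/F⁻ couple has the higher reduction potential, so it is the cathode; Mn³⁺/Mn²⁺ is oxidised at the anode.
E°cell = E°(cathode) − E°(anode) = (+2.83) − (+1.52) = +1.31 V.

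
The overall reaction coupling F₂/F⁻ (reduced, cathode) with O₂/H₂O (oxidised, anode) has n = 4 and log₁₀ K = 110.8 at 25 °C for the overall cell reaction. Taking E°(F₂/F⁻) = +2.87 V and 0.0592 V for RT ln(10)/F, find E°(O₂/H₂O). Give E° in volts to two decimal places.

E°cell = (0.0592/n)·log K = (0.0592/4)(110.8) = +1.640 V.
Since F₂/F⁻ is the cathode and O₂/H₂O the anode, E°cell = E°(F₂/F⁻) − E°(O₂/H₂O).
So E°(O₂/H₂O) = E°(F₂/F⁻) − E°cell = (+2.87) − (+1.640) = +1.23 V.

+1.23 V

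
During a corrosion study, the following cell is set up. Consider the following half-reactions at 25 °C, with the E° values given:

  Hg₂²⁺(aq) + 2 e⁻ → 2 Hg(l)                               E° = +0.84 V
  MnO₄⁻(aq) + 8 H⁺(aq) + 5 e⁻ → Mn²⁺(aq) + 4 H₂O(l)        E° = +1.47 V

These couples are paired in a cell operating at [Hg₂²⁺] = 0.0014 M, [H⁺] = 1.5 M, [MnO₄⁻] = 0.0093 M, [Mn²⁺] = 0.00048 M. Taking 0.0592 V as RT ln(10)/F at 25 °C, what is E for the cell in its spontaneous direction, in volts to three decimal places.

+0.746 V

MnO₄⁻/Mn²⁺ is the cathode (higher E°), Hg₂²⁺/Hg the anode: E°cell = +1.47 − (+0.84) = +0.63 V, n = 10.
Overall: 2 MnO₄⁻(aq) + 16 H⁺(aq) + 10 Hg(l) → 2 Mn²⁺(aq) + 8 H₂O(l) + 5 Hg₂²⁺(aq)
Q = [Mn²⁺]^2·[Hg₂²⁺]^5 / ([MnO₄⁻]^2·[H⁺]^16); log Q = -19.661.
E = E° − (0.0592/n) log Q = +0.63 − (0.0592/10)(-19.661) = +0.746 V.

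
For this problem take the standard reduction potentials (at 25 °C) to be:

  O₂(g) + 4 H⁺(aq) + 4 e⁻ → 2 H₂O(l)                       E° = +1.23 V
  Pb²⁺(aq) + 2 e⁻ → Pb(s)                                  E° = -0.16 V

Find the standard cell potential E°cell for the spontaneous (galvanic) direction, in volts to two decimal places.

+1.39 V

The O₂/H₂O couple has the higher reduction potential, so it is the cathode; Pb²⁺/Pb is oxidised at the anode.
E°cell = E°(cathode) − E°(anode) = (+1.23) − (-0.16) = +1.39 V.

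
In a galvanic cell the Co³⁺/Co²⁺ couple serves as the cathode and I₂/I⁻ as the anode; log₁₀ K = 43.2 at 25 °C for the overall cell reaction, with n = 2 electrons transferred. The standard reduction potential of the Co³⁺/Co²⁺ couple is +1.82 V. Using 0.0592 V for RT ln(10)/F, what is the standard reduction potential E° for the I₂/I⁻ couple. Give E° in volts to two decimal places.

+0.54 V

E°cell = (0.0592/n)·log K = (0.0592/2)(43.2) = +1.279 V.
Since Co³⁺/Co²⁺ is the cathode and I₂/I⁻ the anode, E°cell = E°(Co³⁺/Co²⁺) − E°(I₂/I⁻).
So E°(I₂/I⁻) = E°(Co³⁺/Co²⁺) − E°cell = (+1.82) − (+1.279) = +0.54 V.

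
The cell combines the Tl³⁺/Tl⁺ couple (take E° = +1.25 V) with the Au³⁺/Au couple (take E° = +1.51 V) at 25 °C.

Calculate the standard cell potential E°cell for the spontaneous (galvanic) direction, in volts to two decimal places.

The Au³⁺/Au couple has the higher reduction potential, so it is the cathode; Tl³⁺/Tl⁺ is oxidised at the anode.
E°cell = E°(cathode) − E°(anode) = (+1.51) − (+1.25) = +0.26 V.

+0.26 V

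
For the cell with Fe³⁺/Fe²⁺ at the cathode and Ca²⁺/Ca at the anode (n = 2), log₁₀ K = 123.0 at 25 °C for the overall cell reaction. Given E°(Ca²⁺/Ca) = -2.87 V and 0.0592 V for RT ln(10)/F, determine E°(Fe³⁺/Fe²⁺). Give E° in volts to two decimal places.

+0.77 V

E°cell = (0.0592/n)·log K = (0.0592/2)(123.0) = +3.641 V.
Since Fe³⁺/Fe²⁺ is the cathode and Ca²⁺/Ca the anode, E°cell = E°(Fe³⁺/Fe²⁺) − E°(Ca²⁺/Ca).
So E°(Fe³⁺/Fe²⁺) = E°cell + E°(Ca²⁺/Ca) = +3.641 + (-2.87) = +0.77 V.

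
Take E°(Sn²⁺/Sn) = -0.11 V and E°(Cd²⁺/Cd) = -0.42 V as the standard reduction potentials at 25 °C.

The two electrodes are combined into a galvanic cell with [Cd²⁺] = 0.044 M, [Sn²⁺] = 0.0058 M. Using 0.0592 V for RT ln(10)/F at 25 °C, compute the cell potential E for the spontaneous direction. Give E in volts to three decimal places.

+0.284 V

Sn²⁺/Sn is the cathode (higher E°), Cd²⁺/Cd the anode: E°cell = -0.11 − (-0.42) = +0.31 V, n = 2.
Overall: Sn²⁺(aq) + Cd(s) → Sn(s) + Cd²⁺(aq)
Q = [Cd²⁺] / ([Sn²⁺]); log Q = 0.880.
E = E° − (0.0592/n) log Q = +0.31 − (0.0592/2)(0.880) = +0.284 V.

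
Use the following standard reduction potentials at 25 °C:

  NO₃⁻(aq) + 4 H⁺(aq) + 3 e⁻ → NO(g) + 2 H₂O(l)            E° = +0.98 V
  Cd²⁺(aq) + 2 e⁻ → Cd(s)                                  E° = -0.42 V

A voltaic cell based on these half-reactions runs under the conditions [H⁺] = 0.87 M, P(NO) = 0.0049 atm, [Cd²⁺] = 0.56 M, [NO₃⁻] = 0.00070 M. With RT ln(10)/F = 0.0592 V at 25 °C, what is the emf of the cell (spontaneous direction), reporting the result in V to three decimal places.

+1.386 V

NO₃⁻/NO is the cathode (higher E°), Cd²⁺/Cd the anode: E°cell = +0.98 − (-0.42) = +1.40 V, n = 6.
Overall: 2 NO₃⁻(aq) + 8 H⁺(aq) + 3 Cd(s) → 2 NO(g) + 4 H₂O(l) + 3 Cd²⁺(aq)
Q = P(NO)^2·[Cd²⁺]^3 / ([NO₃⁻]^2·[H⁺]^8); log Q = 1.419.
E = E° − (0.0592/n) log Q = +1.40 − (0.0592/6)(1.419) = +1.386 V.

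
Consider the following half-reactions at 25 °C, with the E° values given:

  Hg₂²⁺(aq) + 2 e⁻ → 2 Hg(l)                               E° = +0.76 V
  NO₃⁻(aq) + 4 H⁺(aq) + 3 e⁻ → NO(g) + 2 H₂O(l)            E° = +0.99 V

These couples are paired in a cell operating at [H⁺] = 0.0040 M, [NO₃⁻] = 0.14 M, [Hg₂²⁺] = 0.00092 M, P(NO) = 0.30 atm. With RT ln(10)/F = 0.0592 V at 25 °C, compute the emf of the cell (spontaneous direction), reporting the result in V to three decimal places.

+0.124 V

NO₃⁻/NO is the cathode (higher E°), Hg₂²⁺/Hg the anode: E°cell = +0.99 − (+0.76) = +0.23 V, n = 6.
Overall: 2 NO₃⁻(aq) + 8 H⁺(aq) + 6 Hg(l) → 2 NO(g) + 4 H₂O(l) + 3 Hg₂²⁺(aq)
Q = P(NO)^2·[Hg₂²⁺]^3 / ([NO₃⁻]^2·[H⁺]^8); log Q = 10.737.
E = E° − (0.0592/n) log Q = +0.23 − (0.0592/6)(10.737) = +0.124 V.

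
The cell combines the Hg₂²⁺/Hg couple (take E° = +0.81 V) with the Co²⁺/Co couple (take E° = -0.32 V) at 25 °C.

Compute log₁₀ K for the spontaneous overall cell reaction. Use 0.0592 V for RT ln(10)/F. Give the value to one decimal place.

Cathode: Hg₂²⁺/Hg; anode: Co²⁺/Co. E°cell = +1.13 V, n = 2.
log K = nE°cell / 0.0592 = (2)(+1.13) / 0.0592 = 38.2.

38.2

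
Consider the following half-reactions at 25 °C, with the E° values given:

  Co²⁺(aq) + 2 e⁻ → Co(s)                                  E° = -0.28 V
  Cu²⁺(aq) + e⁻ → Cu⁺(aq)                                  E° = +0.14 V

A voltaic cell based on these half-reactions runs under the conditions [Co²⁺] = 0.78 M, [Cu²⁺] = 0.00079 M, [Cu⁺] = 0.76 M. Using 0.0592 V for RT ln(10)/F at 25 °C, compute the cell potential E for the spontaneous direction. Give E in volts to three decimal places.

Cu²⁺/Cu⁺ is the cathode (higher E°), Co²⁺/Co the anode: E°cell = +0.14 − (-0.28) = +0.42 V, n = 2.
Overall: 2 Cu²⁺(aq) + Co(s) → 2 Cu⁺(aq) + Co²⁺(aq)
Q = [Cu⁺]^2·[Co²⁺] / ([Cu²⁺]^2); log Q = 5.858.
E = E° − (0.0592/n) log Q = +0.42 − (0.0592/2)(5.858) = +0.247 V.

+0.247 V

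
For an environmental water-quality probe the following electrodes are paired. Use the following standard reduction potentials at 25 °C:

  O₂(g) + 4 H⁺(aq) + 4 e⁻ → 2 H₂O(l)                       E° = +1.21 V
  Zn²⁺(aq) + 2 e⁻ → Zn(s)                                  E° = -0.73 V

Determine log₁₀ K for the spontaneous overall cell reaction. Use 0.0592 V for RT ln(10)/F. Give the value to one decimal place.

Cathode: O₂/H₂O; anode: Zn²⁺/Zn. E°cell = +1.94 V, n = 4.
log K = nE°cell / 0.0592 = (4)(+1.94) / 0.0592 = 131.1.

131.1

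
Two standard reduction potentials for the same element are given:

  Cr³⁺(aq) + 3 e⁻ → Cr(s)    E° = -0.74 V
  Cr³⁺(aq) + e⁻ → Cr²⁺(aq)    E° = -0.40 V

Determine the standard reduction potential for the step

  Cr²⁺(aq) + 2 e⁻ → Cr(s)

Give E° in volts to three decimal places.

Sequential free energies add, so n₃E°₃ = n₁E°₁ + n₂E°₂.
With n₃ = 3, and the known step contributing 1×(-0.40) V, the unknown satisfies 2·E° = 3×(-0.74) − 1×(-0.40) = -1.820.
E° = -1.820 / 2 = -0.910 V.

-0.910 V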